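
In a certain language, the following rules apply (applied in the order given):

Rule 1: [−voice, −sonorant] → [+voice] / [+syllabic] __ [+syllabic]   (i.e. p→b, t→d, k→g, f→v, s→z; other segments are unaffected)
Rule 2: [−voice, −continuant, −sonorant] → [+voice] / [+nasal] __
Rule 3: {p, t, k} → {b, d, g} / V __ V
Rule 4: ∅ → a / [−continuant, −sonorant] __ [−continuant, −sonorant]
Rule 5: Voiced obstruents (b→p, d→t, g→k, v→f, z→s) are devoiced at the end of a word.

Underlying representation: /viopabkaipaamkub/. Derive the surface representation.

viobabakaibaamgup

Rule 1 (intervocalic voicing): /p/ is a voiceless obstruent between vowels /o/ and /a/, so it voices to [b]. /p/ is a voiceless obstruent between vowels /i/ and /a/, so it voices to [b]. /viopabkaipaamkub/ → viobabkaibaamkub.
Rule 2 (post-nasal voicing): /k/ is a voiceless stop immediately after the nasal /m/, so it voices to [g]. /viobabkaibaamkub/ → viobabkaibaamgub.
Rule 3 (intervocalic voicing): no segment meets the environment; /viobabkaibaamgub/ is unchanged.
Rule 4 (stop-cluster a-epenthesis): /b/ and /k/ form a stop–stop cluster, so [a] is inserted between them. /viobabkaibaamgub/ → viobabakaibaamgub.
Rule 5 (final devoicing): /b/ is a voiced obstruent in word-final position, so it devoices to [p]. /viobabakaibaamgub/ → viobabakaibaamgup.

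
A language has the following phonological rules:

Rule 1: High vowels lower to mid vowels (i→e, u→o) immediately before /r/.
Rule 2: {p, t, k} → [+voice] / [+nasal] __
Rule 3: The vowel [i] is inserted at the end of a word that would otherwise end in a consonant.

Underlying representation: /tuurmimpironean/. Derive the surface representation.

Rule 1 (pre-rhotic lowering): /u/ is a high vowel immediately before /r/, so it lowers to [o]. /i/ is a high vowel immediately before /r/, so it lowers to [e]. /tuurmimpironean/ → tuormimperonean.
Rule 2 (post-nasal voicing): /p/ is a voiceless stop immediately after the nasal /m/, so it voices to [b]. /tuormimperonean/ → tuormimberonean.
Rule 3 (final i-epenthesis): the form ends in the consonant /n/, so [i] is inserted word-finally. /tuormimberonean/ → tuormimberoneani.

tuormimberoneani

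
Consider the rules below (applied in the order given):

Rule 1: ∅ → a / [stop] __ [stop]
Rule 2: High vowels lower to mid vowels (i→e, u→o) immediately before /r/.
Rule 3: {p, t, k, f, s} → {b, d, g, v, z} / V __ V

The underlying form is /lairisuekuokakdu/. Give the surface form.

Rule 1 (stop-cluster a-epenthesis): /k/ and /d/ form a stop–stop cluster, so [a] is inserted between them. /lairisuekuokakdu/ → lairisuekuokakadu.
Rule 2 (pre-rhotic lowering): /i/ is a high vowel immediately before /r/, so it lowers to [e]. /lairisuekuokakadu/ → laerisuekuokakadu.
Rule 3 (intervocalic voicing): /s/ is a voiceless obstruent between vowels /i/ and /u/, so it voices to [z]. /k/ is a voiceless obstruent between vowels /e/ and /u/, so it voices to [g]. /k/ is a voiceless obstruent between vowels /o/ and /a/, so it voices to [g]. /k/ is a voiceless obstruent between vowels /a/ and /a/, so it voices to [g]. /laerisuekuokakadu/ → laerizueguogagadu.

laerizueguogagadu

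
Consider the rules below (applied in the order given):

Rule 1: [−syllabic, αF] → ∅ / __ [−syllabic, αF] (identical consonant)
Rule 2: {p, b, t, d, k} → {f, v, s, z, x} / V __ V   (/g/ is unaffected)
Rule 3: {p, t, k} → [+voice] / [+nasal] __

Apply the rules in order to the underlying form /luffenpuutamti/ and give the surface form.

Rule 1 (degemination): /ff/ is a geminate; the first /f/ deletes. /luffenpuutamti/ → lufenpuutamti.
Rule 2 (intervocalic spirantization): /t/ is a stop between vowels /u/ and /a/, so it spirantizes to the fricative [s]. /lufenpuutamti/ → lufenpuusamti.
Rule 3 (post-nasal voicing): /p/ is a voiceless stop immediately after the nasal /n/, so it voices to [b]. /t/ is a voiceless stop immediately after the nasal /m/, so it voices to [d]. /lufenpuusamti/ → lufenbuusamdi.

lufenbuusamdi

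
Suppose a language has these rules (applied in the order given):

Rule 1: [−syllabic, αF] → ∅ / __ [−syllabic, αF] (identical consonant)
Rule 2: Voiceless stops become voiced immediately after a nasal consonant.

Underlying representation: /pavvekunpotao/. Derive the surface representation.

pavekunbotao

Rule 1 (degemination): /vv/ is a geminate; the first /v/ deletes. /pavvekunpotao/ → pavekunpotao.
Rule 2 (post-nasal voicing): /p/ is a voiceless stop immediately after the nasal /n/, so it voices to [b]. /pavekunpotao/ → pavekunbotao.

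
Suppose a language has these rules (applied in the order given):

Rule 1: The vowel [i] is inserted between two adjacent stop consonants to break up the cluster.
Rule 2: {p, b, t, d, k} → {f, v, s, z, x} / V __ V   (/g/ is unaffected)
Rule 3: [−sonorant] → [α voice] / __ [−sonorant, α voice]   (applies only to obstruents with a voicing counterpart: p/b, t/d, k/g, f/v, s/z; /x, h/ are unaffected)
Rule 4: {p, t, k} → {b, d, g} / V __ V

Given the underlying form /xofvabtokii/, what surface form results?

xovvavisoxii

Rule 1 (stop-cluster i-epenthesis): /b/ and /t/ form a stop–stop cluster, so [i] is inserted between them. /xofvabtokii/ → xofvabitokii.
Rule 2 (intervocalic spirantization): /b/ is a stop between vowels /a/ and /i/, so it spirantizes to the fricative [v]. /t/ is a stop between vowels /i/ and /o/, so it spirantizes to the fricative [s]. /k/ is a stop between vowels /o/ and /i/, so it spirantizes to the fricative [x]. /xofvabitokii/ → xofvavisoxii.
Rule 3 (regressive voicing assimilation): /f/ precedes the voiced obstruent /v/, so it voices to [v] by assimilation. /xofvavisoxii/ → xovvavisoxii.
Rule 4 (intervocalic voicing): no segment meets the environment; /xovvavisoxii/ is unchanged.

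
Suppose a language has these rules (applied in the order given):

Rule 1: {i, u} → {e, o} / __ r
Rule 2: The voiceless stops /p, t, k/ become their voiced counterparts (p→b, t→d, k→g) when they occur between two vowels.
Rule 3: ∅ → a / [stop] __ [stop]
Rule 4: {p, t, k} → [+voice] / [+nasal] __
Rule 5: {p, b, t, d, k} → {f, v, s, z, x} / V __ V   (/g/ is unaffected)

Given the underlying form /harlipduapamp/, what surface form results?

Rule 1 (pre-rhotic lowering): no segment meets the environment; /harlipduapamp/ is unchanged.
Rule 2 (intervocalic voicing): /p/ is a voiceless stop between vowels /a/ and /a/, so it voices to [b]. /harlipduapamp/ → harlipduabamp.
Rule 3 (stop-cluster a-epenthesis): /p/ and /d/ form a stop–stop cluster, so [a] is inserted between them. /harlipduabamp/ → harlipaduabamp.
Rule 4 (post-nasal voicing): /p/ is a voiceless stop immediately after the nasal /m/, so it voices to [b]. /harlipaduabamp/ → harlipaduabamb.
Rule 5 (intervocalic spirantization): /p/ is a stop between vowels /i/ and /a/, so it spirantizes to the fricative [f]. /d/ is a stop between vowels /a/ and /u/, so it spirantizes to the fricative [z]. /b/ is a stop between vowels /a/ and /a/, so it spirantizes to the fricative [v]. /harlipaduabamb/ → harlifazuavamb.

harlifazuavamb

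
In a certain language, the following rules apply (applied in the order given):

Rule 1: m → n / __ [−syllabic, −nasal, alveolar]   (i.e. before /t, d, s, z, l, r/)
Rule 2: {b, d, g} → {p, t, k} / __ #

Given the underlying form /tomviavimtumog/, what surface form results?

tomviavintumok

Rule 1 (nasal place assimilation): /m/ precedes the alveolar consonant /t/, so it assimilates in place to [n]. /tomviavimtumog/ → tomviavintumog.
Rule 2 (final devoicing): /g/ is a voiced stop in word-final position, so it devoices to [k]. /tomviavintumog/ → tomviavintumok.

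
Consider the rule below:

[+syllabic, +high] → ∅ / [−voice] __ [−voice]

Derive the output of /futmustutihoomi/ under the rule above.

ftmustthoomi

/u/ is a high vowel flanked by voiceless consonants /f/ and /t/, so it deletes.
/u/ is a high vowel flanked by voiceless consonants /t/ and /t/, so it deletes.
/i/ is a high vowel flanked by voiceless consonants /t/ and /h/, so it deletes.
Surface form: [ftmustthoomi].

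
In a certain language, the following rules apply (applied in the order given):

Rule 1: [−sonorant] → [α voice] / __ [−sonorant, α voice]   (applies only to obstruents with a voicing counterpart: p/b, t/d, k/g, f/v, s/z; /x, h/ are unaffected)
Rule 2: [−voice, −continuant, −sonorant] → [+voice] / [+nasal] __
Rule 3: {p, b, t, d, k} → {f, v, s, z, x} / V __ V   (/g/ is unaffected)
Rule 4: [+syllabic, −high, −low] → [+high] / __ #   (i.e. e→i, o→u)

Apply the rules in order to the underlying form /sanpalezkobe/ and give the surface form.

Rule 1 (regressive voicing assimilation): /z/ precedes the voiceless obstruent /k/, so it devoices to [s] by assimilation. /sanpalezkobe/ → sanpaleskobe.
Rule 2 (post-nasal voicing): /p/ is a voiceless stop immediately after the nasal /n/, so it voices to [b]. /sanpaleskobe/ → sanbaleskobe.
Rule 3 (intervocalic spirantization): /b/ is a stop between vowels /o/ and /e/, so it spirantizes to the fricative [v]. /sanbaleskobe/ → sanbaleskove.
Rule 4 (final vowel raising): /e/ is a mid vowel in word-final position, so it raises to [i]. /sanbaleskove/ → sanbaleskovi.

sanbaleskovi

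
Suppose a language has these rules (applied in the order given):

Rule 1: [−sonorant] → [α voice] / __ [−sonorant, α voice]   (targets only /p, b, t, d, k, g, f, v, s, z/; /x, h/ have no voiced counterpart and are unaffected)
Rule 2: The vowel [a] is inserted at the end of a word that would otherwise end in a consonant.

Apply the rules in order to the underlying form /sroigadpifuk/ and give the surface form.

Rule 1 (regressive voicing assimilation): /d/ precedes the voiceless obstruent /p/, so it devoices to [t] by assimilation. /sroigadpifuk/ → sroigatpifuk.
Rule 2 (final a-epenthesis): the form ends in the consonant /k/, so [a] is inserted word-finally. /sroigatpifuk/ → sroigatpifuka.

sroigatpifuka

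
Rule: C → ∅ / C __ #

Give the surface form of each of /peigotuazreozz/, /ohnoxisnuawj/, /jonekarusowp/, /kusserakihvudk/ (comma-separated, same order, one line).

/peigotuazreozz/: /z/ is the second consonant of a word-final cluster /zz/, so it deletes. → [peigotuazreoz].
/ohnoxisnuawj/: /j/ is the second consonant of a word-final cluster /wj/, so it deletes. → [ohnoxisnuaw].
/jonekarusowp/: /p/ is the second consonant of a word-final cluster /wp/, so it deletes. → [jonekarusow].
/kusserakihvudk/: /k/ is the second consonant of a word-final cluster /dk/, so it deletes. → [kusserakihvud].

peigotuazreoz, ohnoxisnuaw, jonekarusow, kusserakihvud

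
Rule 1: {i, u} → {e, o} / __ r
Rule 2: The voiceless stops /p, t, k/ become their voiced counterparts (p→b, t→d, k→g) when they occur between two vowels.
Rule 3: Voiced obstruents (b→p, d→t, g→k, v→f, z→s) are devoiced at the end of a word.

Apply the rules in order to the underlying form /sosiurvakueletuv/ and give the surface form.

Rule 1 (pre-rhotic lowering): /u/ is a high vowel immediately before /r/, so it lowers to [o]. /sosiurvakueletuv/ → sosiorvakueletuv.
Rule 2 (intervocalic voicing): /k/ is a voiceless stop between vowels /a/ and /u/, so it voices to [g]. /t/ is a voiceless stop between vowels /e/ and /u/, so it voices to [d]. /sosiorvakueletuv/ → sosiorvagueleduv.
Rule 3 (final devoicing): /v/ is a voiced obstruent in word-final position, so it devoices to [f]. /sosiorvagueleduv/ → sosiorvagueleduf.

sosiorvagueleduf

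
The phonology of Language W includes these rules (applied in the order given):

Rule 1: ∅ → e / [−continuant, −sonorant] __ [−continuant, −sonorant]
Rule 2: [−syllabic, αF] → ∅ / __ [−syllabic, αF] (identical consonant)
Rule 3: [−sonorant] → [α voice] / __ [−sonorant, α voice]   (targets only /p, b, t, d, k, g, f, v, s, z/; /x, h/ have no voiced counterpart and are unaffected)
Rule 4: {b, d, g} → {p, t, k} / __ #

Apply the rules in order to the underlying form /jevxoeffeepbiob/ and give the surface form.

Rule 1 (stop-cluster e-epenthesis): /p/ and /b/ form a stop–stop cluster, so [e] is inserted between them. /jevxoeffeepbiob/ → jevxoeffeepebiob.
Rule 2 (degemination): /ff/ is a geminate; the first /f/ deletes. /jevxoeffeepebiob/ → jevxoefeepebiob.
Rule 3 (regressive voicing assimilation): /v/ precedes the voiceless obstruent /x/, so it devoices to [f] by assimilation. /jevxoefeepebiob/ → jefxoefeepebiob.
Rule 4 (final devoicing): /b/ is a voiced stop in word-final position, so it devoices to [p]. /jefxoefeepebiob/ → jefxoefeepebiop.

jefxoefeepebiop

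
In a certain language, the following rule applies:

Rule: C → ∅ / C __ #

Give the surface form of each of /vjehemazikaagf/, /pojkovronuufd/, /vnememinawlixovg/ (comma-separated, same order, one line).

/vjehemazikaagf/: /f/ is the second consonant of a word-final cluster /gf/, so it deletes. → [vjehemazikaag].
/pojkovronuufd/: /d/ is the second consonant of a word-final cluster /fd/, so it deletes. → [pojkovronuuf].
/vnememinawlixovg/: /g/ is the second consonant of a word-final cluster /vg/, so it deletes. → [vnememinawlixov].

vjehemazikaag, pojkovronuuf, vnememinawlixov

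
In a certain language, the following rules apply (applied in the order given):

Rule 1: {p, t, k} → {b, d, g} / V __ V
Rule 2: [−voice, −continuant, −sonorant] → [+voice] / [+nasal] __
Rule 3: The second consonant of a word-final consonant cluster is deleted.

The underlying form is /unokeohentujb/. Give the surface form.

Rule 1 (intervocalic voicing): /k/ is a voiceless stop between vowels /o/ and /e/, so it voices to [g]. /unokeohentujb/ → unogeohentujb.
Rule 2 (post-nasal voicing): /t/ is a voiceless stop immediately after the nasal /n/, so it voices to [d]. /unogeohentujb/ → unogeohendujb.
Rule 3 (final cluster simplification): /b/ is the second consonant of a word-final cluster /jb/, so it deletes. /unogeohendujb/ → unogeohenduj.

unogeohenduj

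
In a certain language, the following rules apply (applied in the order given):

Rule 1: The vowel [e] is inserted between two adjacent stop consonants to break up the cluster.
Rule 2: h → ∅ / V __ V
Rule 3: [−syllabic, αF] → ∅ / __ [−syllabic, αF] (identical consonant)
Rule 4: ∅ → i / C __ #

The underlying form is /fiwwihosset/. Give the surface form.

fiwioseti

Rule 1 (stop-cluster e-epenthesis): no segment meets the environment; /fiwwihosset/ is unchanged.
Rule 2 (intervocalic h-deletion): /h/ occurs between vowels /i/ and /o/, so it deletes. /fiwwihosset/ → fiwwiosset.
Rule 3 (degemination): /ww/ is a geminate; the first /w/ deletes. /ss/ is a geminate; the first /s/ deletes. /fiwwiosset/ → fiwioset.
Rule 4 (final i-epenthesis): the form ends in the consonant /t/, so [i] is inserted word-finally. /fiwioset/ → fiwioseti.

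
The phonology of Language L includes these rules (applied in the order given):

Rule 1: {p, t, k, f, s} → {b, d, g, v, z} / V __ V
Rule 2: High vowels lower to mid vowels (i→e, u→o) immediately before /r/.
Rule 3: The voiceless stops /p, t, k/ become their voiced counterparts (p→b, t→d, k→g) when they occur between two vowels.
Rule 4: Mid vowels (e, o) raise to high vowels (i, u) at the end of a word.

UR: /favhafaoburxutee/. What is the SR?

Rule 1 (intervocalic voicing): /f/ is a voiceless obstruent between vowels /a/ and /a/, so it voices to [v]. /t/ is a voiceless obstruent between vowels /u/ and /e/, so it voices to [d]. /favhafaoburxutee/ → favhavaoburxudee.
Rule 2 (pre-rhotic lowering): /u/ is a high vowel immediately before /r/, so it lowers to [o]. /favhavaoburxudee/ → favhavaoborxudee.
Rule 3 (intervocalic voicing): no segment meets the environment; /favhavaoborxudee/ is unchanged.
Rule 4 (final vowel raising): /e/ is a mid vowel in word-final position, so it raises to [i]. /favhavaoborxudee/ → favhavaoborxudei.

favhavaoborxudei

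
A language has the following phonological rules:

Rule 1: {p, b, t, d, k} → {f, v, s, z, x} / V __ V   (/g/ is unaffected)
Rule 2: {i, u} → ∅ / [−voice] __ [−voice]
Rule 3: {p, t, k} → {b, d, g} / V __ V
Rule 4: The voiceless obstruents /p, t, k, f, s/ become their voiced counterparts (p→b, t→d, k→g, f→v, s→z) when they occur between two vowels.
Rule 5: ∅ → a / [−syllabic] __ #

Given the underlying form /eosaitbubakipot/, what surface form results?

eozaitbuvaxfota

Rule 1 (intervocalic spirantization): /b/ is a stop between vowels /u/ and /a/, so it spirantizes to the fricative [v]. /k/ is a stop between vowels /a/ and /i/, so it spirantizes to the fricative [x]. /p/ is a stop between vowels /i/ and /o/, so it spirantizes to the fricative [f]. /eosaitbubakipot/ → eosaitbuvaxifot.
Rule 2 (high vowel syncope): /i/ is a high vowel flanked by voiceless consonants /x/ and /f/, so it deletes. /eosaitbuvaxifot/ → eosaitbuvaxfot.
Rule 3 (intervocalic voicing): no segment meets the environment; /eosaitbuvaxfot/ is unchanged.
Rule 4 (intervocalic voicing): /s/ is a voiceless obstruent between vowels /o/ and /a/, so it voices to [z]. /eosaitbuvaxfot/ → eozaitbuvaxfot.
Rule 5 (final a-epenthesis): the form ends in the consonant /t/, so [a] is inserted word-finally. /eozaitbuvaxfot/ → eozaitbuvaxfota.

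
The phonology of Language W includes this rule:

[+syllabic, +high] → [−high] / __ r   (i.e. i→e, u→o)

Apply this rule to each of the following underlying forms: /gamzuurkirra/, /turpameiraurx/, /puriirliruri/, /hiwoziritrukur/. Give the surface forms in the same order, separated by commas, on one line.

gamzuorkerra, torpameeraorx, porierlerori, hiwozeritrukor

/gamzuurkirra/: /u/ is a high vowel immediately before /r/, so it lowers to [o]. /i/ is a high vowel immediately before /r/, so it lowers to [e]. → [gamzuorkerra].
/turpameiraurx/: /u/ is a high vowel immediately before /r/, so it lowers to [o]. /i/ is a high vowel immediately before /r/, so it lowers to [e]. /u/ is a high vowel immediately before /r/, so it lowers to [o]. → [torpameeraorx].
/puriirliruri/: /u/ is a high vowel immediately before /r/, so it lowers to [o]. /i/ is a high vowel immediately before /r/, so it lowers to [e]. /i/ is a high vowel immediately before /r/, so it lowers to [e]. /u/ is a high vowel immediately before /r/, so it lowers to [o]. → [porierlerori].
/hiwoziritrukur/: /i/ is a high vowel immediately before /r/, so it lowers to [e]. /u/ is a high vowel immediately before /r/, so it lowers to [o]. → [hiwozeritrukor].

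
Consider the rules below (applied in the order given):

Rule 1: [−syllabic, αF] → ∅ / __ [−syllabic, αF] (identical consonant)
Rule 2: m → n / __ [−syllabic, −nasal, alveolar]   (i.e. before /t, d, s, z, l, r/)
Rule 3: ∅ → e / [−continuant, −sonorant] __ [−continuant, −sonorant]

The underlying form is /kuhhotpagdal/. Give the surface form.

Rule 1 (degemination): /hh/ is a geminate; the first /h/ deletes. /kuhhotpagdal/ → kuhotpagdal.
Rule 2 (nasal place assimilation): no segment meets the environment; /kuhotpagdal/ is unchanged.
Rule 3 (stop-cluster e-epenthesis): /t/ and /p/ form a stop–stop cluster, so [e] is inserted between them. /g/ and /d/ form a stop–stop cluster, so [e] is inserted between them. /kuhotpagdal/ → kuhotepagedal.

kuhotepagedal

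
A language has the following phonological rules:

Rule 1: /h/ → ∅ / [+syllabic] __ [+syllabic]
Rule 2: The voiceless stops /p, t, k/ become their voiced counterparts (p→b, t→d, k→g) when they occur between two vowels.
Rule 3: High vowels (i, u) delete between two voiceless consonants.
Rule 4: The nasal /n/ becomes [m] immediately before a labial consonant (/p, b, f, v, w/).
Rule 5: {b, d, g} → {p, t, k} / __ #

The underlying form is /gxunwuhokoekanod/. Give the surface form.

Rule 1 (intervocalic h-deletion): /h/ occurs between vowels /u/ and /o/, so it deletes. /gxunwuhokoekanod/ → gxunwuokoekanod.
Rule 2 (intervocalic voicing): /k/ is a voiceless stop between vowels /o/ and /o/, so it voices to [g]. /k/ is a voiceless stop between vowels /e/ and /a/, so it voices to [g]. /gxunwuokoekanod/ → gxunwuogoeganod.
Rule 3 (high vowel syncope): no segment meets the environment; /gxunwuogoeganod/ is unchanged.
Rule 4 (nasal place assimilation): /n/ precedes the labial consonant /w/, so it assimilates in place to [m]. /gxunwuogoeganod/ → gxumwuogoeganod.
Rule 5 (final devoicing): /d/ is a voiced stop in word-final position, so it devoices to [t]. /gxumwuogoeganod/ → gxumwuogoeganot.

gxumwuogoeganot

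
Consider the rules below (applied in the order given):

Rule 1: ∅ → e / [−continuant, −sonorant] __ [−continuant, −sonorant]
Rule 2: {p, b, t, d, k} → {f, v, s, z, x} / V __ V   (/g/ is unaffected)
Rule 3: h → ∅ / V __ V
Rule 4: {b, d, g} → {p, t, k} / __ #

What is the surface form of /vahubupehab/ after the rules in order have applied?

vauvufeap

Rule 1 (stop-cluster e-epenthesis): no segment meets the environment; /vahubupehab/ is unchanged.
Rule 2 (intervocalic spirantization): /b/ is a stop between vowels /u/ and /u/, so it spirantizes to the fricative [v]. /p/ is a stop between vowels /u/ and /e/, so it spirantizes to the fricative [f]. /vahubupehab/ → vahuvufehab.
Rule 3 (intervocalic h-deletion): /h/ occurs between vowels /a/ and /u/, so it deletes. /h/ occurs between vowels /e/ and /a/, so it deletes. /vahuvufehab/ → vauvufeab.
Rule 4 (final devoicing): /b/ is a voiced stop in word-final position, so it devoices to [p]. /vauvufeab/ → vauvufeap.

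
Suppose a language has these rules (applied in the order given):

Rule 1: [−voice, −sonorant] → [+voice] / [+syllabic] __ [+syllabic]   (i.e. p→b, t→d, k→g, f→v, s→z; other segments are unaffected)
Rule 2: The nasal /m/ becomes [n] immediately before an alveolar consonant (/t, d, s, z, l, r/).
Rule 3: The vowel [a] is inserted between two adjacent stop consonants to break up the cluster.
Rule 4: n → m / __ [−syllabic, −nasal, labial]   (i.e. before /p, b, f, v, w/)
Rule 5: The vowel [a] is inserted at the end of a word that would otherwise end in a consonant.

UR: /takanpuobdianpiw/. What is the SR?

Rule 1 (intervocalic voicing): /k/ is a voiceless obstruent between vowels /a/ and /a/, so it voices to [g]. /takanpuobdianpiw/ → taganpuobdianpiw.
Rule 2 (nasal place assimilation): no segment meets the environment; /taganpuobdianpiw/ is unchanged.
Rule 3 (stop-cluster a-epenthesis): /b/ and /d/ form a stop–stop cluster, so [a] is inserted between them. /taganpuobdianpiw/ → taganpuobadianpiw.
Rule 4 (nasal place assimilation): /n/ precedes the labial consonant /p/, so it assimilates in place to [m]. /n/ precedes the labial consonant /p/, so it assimilates in place to [m]. /taganpuobadianpiw/ → tagampuobadiampiw.
Rule 5 (final a-epenthesis): the form ends in the consonant /w/, so [a] is inserted word-finally. /tagampuobadiampiw/ → tagampuobadiampiwa.

tagampuobadiampiwa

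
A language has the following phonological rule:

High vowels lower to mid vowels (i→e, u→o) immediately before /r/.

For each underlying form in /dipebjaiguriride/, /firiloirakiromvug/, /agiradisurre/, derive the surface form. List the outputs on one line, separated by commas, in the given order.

dipebjaigoreride, feriloerakeromvug, ageradisorre

/dipebjaiguriride/: /u/ is a high vowel immediately before /r/, so it lowers to [o]. /i/ is a high vowel immediately before /r/, so it lowers to [e]. → [dipebjaigoreride].
/firiloirakiromvug/: /i/ is a high vowel immediately before /r/, so it lowers to [e]. /i/ is a high vowel immediately before /r/, so it lowers to [e]. /i/ is a high vowel immediately before /r/, so it lowers to [e]. → [feriloerakeromvug].
/agiradisurre/: /i/ is a high vowel immediately before /r/, so it lowers to [e]. /u/ is a high vowel immediately before /r/, so it lowers to [o]. → [ageradisorre].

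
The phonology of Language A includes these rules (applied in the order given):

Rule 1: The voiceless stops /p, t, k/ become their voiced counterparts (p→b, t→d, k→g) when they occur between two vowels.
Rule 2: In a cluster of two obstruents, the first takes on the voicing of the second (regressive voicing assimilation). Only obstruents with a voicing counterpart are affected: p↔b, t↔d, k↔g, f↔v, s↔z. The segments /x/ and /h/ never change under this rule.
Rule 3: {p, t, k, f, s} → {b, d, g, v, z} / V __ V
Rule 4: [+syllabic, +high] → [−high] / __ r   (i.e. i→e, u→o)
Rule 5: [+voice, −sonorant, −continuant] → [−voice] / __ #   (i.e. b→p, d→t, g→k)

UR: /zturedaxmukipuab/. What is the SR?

Rule 1 (intervocalic voicing): /k/ is a voiceless stop between vowels /u/ and /i/, so it voices to [g]. /p/ is a voiceless stop between vowels /i/ and /u/, so it voices to [b]. /zturedaxmukipuab/ → zturedaxmugibuab.
Rule 2 (regressive voicing assimilation): /z/ precedes the voiceless obstruent /t/, so it devoices to [s] by assimilation. /zturedaxmugibuab/ → sturedaxmugibuab.
Rule 3 (intervocalic voicing): no segment meets the environment; /sturedaxmugibuab/ is unchanged.
Rule 4 (pre-rhotic lowering): /u/ is a high vowel immediately before /r/, so it lowers to [o]. /sturedaxmugibuab/ → storedaxmugibuab.
Rule 5 (final devoicing): /b/ is a voiced stop in word-final position, so it devoices to [p]. /storedaxmugibuab/ → storedaxmugibuap.

storedaxmugibuap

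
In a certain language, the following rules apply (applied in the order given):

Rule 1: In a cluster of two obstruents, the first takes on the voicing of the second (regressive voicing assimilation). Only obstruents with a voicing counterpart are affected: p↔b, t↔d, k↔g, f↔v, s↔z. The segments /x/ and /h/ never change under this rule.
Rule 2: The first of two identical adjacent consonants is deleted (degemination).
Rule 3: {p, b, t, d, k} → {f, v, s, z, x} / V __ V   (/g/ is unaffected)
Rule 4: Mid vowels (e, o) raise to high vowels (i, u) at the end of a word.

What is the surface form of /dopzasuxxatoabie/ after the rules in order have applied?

Rule 1 (regressive voicing assimilation): /p/ precedes the voiced obstruent /z/, so it voices to [b] by assimilation. /dopzasuxxatoabie/ → dobzasuxxatoabie.
Rule 2 (degemination): /xx/ is a geminate; the first /x/ deletes. /dobzasuxxatoabie/ → dobzasuxatoabie.
Rule 3 (intervocalic spirantization): /t/ is a stop between vowels /a/ and /o/, so it spirantizes to the fricative [s]. /b/ is a stop between vowels /a/ and /i/, so it spirantizes to the fricative [v]. /dobzasuxatoabie/ → dobzasuxasoavie.
Rule 4 (final vowel raising): /e/ is a mid vowel in word-final position, so it raises to [i]. /dobzasuxasoavie/ → dobzasuxasoavii.

dobzasuxasoavii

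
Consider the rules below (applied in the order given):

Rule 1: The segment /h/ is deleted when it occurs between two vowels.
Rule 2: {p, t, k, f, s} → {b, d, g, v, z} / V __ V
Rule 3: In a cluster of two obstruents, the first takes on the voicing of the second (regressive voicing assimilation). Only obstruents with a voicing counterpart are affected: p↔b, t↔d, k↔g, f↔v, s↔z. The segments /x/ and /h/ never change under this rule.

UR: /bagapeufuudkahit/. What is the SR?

bagabeuvuutkait

Rule 1 (intervocalic h-deletion): /h/ occurs between vowels /a/ and /i/, so it deletes. /bagapeufuudkahit/ → bagapeufuudkait.
Rule 2 (intervocalic voicing): /p/ is a voiceless obstruent between vowels /a/ and /e/, so it voices to [b]. /f/ is a voiceless obstruent between vowels /u/ and /u/, so it voices to [v]. /bagapeufuudkait/ → bagabeuvuudkait.
Rule 3 (regressive voicing assimilation): /d/ precedes the voiceless obstruent /k/, so it devoices to [t] by assimilation. /bagabeuvuudkait/ → bagabeuvuutkait.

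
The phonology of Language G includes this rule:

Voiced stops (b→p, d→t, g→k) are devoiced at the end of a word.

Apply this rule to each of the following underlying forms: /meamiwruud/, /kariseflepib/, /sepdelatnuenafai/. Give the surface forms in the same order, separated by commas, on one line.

meamiwruut, kariseflepip, sepdelatnuenafai

/meamiwruud/: /d/ is a voiced stop in word-final position, so it devoices to [t]. → [meamiwruut].
/kariseflepib/: /b/ is a voiced stop in word-final position, so it devoices to [p]. → [kariseflepip].
/sepdelatnuenafai/: the rule's environment is not met; surfaces unchanged as [sepdelatnuenafai].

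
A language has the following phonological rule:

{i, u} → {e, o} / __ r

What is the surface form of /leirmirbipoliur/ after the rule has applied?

leermerbipolior

Scanning /leirmirbipoliur/: /i/ is a high vowel immediately before /r/, so it lowers to [e]; /i/ is a high vowel immediately before /r/, so it lowers to [e]; /i/ at position 9 is not in the conditioning environment; /i/ at position 13 is not in the conditioning environment; /u/ is a high vowel immediately before /r/, so it lowers to [o].
Result: [leermerbipolior].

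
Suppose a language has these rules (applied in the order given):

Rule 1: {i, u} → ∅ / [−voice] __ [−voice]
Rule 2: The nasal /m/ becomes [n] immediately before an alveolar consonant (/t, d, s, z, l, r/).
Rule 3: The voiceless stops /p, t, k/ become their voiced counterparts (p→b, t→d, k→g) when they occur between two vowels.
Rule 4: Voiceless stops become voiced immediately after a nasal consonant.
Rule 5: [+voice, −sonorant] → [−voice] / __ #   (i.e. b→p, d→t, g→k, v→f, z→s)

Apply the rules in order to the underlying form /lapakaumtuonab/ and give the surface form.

labagaunduonap

Rule 1 (high vowel syncope): no segment meets the environment; /lapakaumtuonab/ is unchanged.
Rule 2 (nasal place assimilation): /m/ precedes the alveolar consonant /t/, so it assimilates in place to [n]. /lapakaumtuonab/ → lapakauntuonab.
Rule 3 (intervocalic voicing): /p/ is a voiceless stop between vowels /a/ and /a/, so it voices to [b]. /k/ is a voiceless stop between vowels /a/ and /a/, so it voices to [g]. /lapakauntuonab/ → labagauntuonab.
Rule 4 (post-nasal voicing): /t/ is a voiceless stop immediately after the nasal /n/, so it voices to [d]. /labagauntuonab/ → labagaunduonab.
Rule 5 (final devoicing): /b/ is a voiced obstruent in word-final position, so it devoices to [p]. /labagaunduonab/ → labagaunduonap.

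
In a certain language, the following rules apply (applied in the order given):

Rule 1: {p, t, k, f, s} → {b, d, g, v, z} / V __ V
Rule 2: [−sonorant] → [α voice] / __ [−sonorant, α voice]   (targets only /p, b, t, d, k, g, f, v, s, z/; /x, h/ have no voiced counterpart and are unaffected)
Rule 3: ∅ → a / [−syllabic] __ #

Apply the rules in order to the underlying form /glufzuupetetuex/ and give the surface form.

Rule 1 (intervocalic voicing): /p/ is a voiceless obstruent between vowels /u/ and /e/, so it voices to [b]. /t/ is a voiceless obstruent between vowels /e/ and /e/, so it voices to [d]. /t/ is a voiceless obstruent between vowels /e/ and /u/, so it voices to [d]. /glufzuupetetuex/ → glufzuubededuex.
Rule 2 (regressive voicing assimilation): /f/ precedes the voiced obstruent /z/, so it voices to [v] by assimilation. /glufzuubededuex/ → gluvzuubededuex.
Rule 3 (final a-epenthesis): the form ends in the consonant /x/, so [a] is inserted word-finally. /gluvzuubededuex/ → gluvzuubededuexa.

gluvzuubededuexa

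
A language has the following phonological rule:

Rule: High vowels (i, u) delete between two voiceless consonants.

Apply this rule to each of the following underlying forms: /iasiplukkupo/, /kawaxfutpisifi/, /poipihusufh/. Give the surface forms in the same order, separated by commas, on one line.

iasplukkpo, kawaxftpsfi, poiphsfh

/iasiplukkupo/: /i/ is a high vowel flanked by voiceless consonants /s/ and /p/, so it deletes. /u/ is a high vowel flanked by voiceless consonants /k/ and /p/, so it deletes. → [iasplukkpo].
/kawaxfutpisifi/: /u/ is a high vowel flanked by voiceless consonants /f/ and /t/, so it deletes. /i/ is a high vowel flanked by voiceless consonants /p/ and /s/, so it deletes. /i/ is a high vowel flanked by voiceless consonants /s/ and /f/, so it deletes. → [kawaxftpsfi].
/poipihusufh/: /i/ is a high vowel flanked by voiceless consonants /p/ and /h/, so it deletes. /u/ is a high vowel flanked by voiceless consonants /h/ and /s/, so it deletes. /u/ is a high vowel flanked by voiceless consonants /s/ and /f/, so it deletes. → [poiphsfh].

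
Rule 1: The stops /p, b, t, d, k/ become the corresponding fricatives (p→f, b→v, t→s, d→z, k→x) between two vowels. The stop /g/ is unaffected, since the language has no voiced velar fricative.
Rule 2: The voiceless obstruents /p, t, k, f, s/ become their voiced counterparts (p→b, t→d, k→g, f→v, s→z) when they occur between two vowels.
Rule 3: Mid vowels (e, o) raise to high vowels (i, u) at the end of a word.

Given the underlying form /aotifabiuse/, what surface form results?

aozivaviuzi

Rule 1 (intervocalic spirantization): /t/ is a stop between vowels /o/ and /i/, so it spirantizes to the fricative [s]. /b/ is a stop between vowels /a/ and /i/, so it spirantizes to the fricative [v]. /aotifabiuse/ → aosifaviuse.
Rule 2 (intervocalic voicing): /s/ is a voiceless obstruent between vowels /o/ and /i/, so it voices to [z]. /f/ is a voiceless obstruent between vowels /i/ and /a/, so it voices to [v]. /s/ is a voiceless obstruent between vowels /u/ and /e/, so it voices to [z]. /aosifaviuse/ → aozivaviuze.
Rule 3 (final vowel raising): /e/ is a mid vowel in word-final position, so it raises to [i]. /aozivaviuze/ → aozivaviuzi.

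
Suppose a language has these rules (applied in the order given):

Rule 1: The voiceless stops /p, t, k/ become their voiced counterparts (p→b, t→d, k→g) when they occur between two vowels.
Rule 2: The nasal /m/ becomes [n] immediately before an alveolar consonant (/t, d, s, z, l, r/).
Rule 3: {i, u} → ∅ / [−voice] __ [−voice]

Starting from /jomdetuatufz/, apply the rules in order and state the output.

jondeduadufz

Rule 1 (intervocalic voicing): /t/ is a voiceless stop between vowels /e/ and /u/, so it voices to [d]. /t/ is a voiceless stop between vowels /a/ and /u/, so it voices to [d]. /jomdetuatufz/ → jomdeduadufz.
Rule 2 (nasal place assimilation): /m/ precedes the alveolar consonant /d/, so it assimilates in place to [n]. /jomdeduadufz/ → jondeduadufz.
Rule 3 (high vowel syncope): no segment meets the environment; /jondeduadufz/ is unchanged.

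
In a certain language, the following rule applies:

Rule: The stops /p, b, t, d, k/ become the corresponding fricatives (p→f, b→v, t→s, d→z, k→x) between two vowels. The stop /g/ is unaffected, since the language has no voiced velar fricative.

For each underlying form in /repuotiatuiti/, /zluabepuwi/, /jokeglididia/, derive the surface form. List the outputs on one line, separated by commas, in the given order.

refuosiasuisi, zluavefuwi, joxeglizizia

/repuotiatuiti/: /p/ is a stop between vowels /e/ and /u/, so it spirantizes to the fricative [f]. /t/ is a stop between vowels /o/ and /i/, so it spirantizes to the fricative [s]. /t/ is a stop between vowels /a/ and /u/, so it spirantizes to the fricative [s]. /t/ is a stop between vowels /i/ and /i/, so it spirantizes to the fricative [s]. → [refuosiasuisi].
/zluabepuwi/: /b/ is a stop between vowels /a/ and /e/, so it spirantizes to the fricative [v]. /p/ is a stop between vowels /e/ and /u/, so it spirantizes to the fricative [f]. → [zluavefuwi].
/jokeglididia/: /k/ is a stop between vowels /o/ and /e/, so it spirantizes to the fricative [x]. /d/ is a stop between vowels /i/ and /i/, so it spirantizes to the fricative [z]. /d/ is a stop between vowels /i/ and /i/, so it spirantizes to the fricative [z]. → [joxeglizizia].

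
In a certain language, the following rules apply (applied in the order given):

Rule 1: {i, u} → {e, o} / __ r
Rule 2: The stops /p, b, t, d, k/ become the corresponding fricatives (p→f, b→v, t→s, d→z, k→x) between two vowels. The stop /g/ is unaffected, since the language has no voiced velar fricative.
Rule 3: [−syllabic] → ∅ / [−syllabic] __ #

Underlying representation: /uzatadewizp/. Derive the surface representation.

uzasazewiz

Rule 1 (pre-rhotic lowering): no segment meets the environment; /uzatadewizp/ is unchanged.
Rule 2 (intervocalic spirantization): /t/ is a stop between vowels /a/ and /a/, so it spirantizes to the fricative [s]. /d/ is a stop between vowels /a/ and /e/, so it spirantizes to the fricative [z]. /uzatadewizp/ → uzasazewizp.
Rule 3 (final cluster simplification): /p/ is the second consonant of a word-final cluster /zp/, so it deletes. /uzasazewizp/ → uzasazewiz.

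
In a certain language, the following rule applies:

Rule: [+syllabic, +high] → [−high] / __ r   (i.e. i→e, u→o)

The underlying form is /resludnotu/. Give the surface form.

No segment of /resludnotu/ meets the structural description of the rule, so the form surfaces unchanged.

resludnotu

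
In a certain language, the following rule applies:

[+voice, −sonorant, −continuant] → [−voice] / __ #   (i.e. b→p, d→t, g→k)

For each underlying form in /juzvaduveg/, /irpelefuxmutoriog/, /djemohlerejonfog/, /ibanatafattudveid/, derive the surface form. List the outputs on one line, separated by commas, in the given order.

/juzvaduveg/: /g/ is a voiced stop in word-final position, so it devoices to [k]. → [juzvaduvek].
/irpelefuxmutoriog/: /g/ is a voiced stop in word-final position, so it devoices to [k]. → [irpelefuxmutoriok].
/djemohlerejonfog/: /g/ is a voiced stop in word-final position, so it devoices to [k]. → [djemohlerejonfok].
/ibanatafattudveid/: /d/ is a voiced stop in word-final position, so it devoices to [t]. → [ibanatafattudveit].

juzvaduvek, irpelefuxmutoriok, djemohlerejonfok, ibanatafattudveit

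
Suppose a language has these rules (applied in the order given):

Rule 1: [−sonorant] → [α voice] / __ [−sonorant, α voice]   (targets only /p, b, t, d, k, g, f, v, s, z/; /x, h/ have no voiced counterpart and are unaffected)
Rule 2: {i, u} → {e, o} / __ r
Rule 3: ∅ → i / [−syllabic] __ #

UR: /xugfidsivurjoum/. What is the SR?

Rule 1 (regressive voicing assimilation): /g/ precedes the voiceless obstruent /f/, so it devoices to [k] by assimilation. /d/ precedes the voiceless obstruent /s/, so it devoices to [t] by assimilation. /xugfidsivurjoum/ → xukfitsivurjoum.
Rule 2 (pre-rhotic lowering): /u/ is a high vowel immediately before /r/, so it lowers to [o]. /xukfitsivurjoum/ → xukfitsivorjoum.
Rule 3 (final i-epenthesis): the form ends in the consonant /m/, so [i] is inserted word-finally. /xukfitsivorjoum/ → xukfitsivorjoumi.

xukfitsivorjoumi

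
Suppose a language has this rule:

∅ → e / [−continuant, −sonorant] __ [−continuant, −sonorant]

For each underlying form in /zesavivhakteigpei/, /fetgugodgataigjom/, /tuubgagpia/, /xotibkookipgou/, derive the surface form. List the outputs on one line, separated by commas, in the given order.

/zesavivhakteigpei/: /k/ and /t/ form a stop–stop cluster, so [e] is inserted between them. /g/ and /p/ form a stop–stop cluster, so [e] is inserted between them. → [zesavivhaketeigepei].
/fetgugodgataigjom/: /t/ and /g/ form a stop–stop cluster, so [e] is inserted between them. /d/ and /g/ form a stop–stop cluster, so [e] is inserted between them. → [fetegugodegataigjom].
/tuubgagpia/: /b/ and /g/ form a stop–stop cluster, so [e] is inserted between them. /g/ and /p/ form a stop–stop cluster, so [e] is inserted between them. → [tuubegagepia].
/xotibkookipgou/: /b/ and /k/ form a stop–stop cluster, so [e] is inserted between them. /p/ and /g/ form a stop–stop cluster, so [e] is inserted between them. → [xotibekookipegou].

zesavivhaketeigepei, fetegugodegataigjom, tuubegagepia, xotibekookipegou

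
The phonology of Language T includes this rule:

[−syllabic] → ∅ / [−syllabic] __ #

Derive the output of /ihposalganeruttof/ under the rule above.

No segment of /ihposalganeruttof/ meets the structural description of the rule, so the form surfaces unchanged.

ihposalganeruttof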